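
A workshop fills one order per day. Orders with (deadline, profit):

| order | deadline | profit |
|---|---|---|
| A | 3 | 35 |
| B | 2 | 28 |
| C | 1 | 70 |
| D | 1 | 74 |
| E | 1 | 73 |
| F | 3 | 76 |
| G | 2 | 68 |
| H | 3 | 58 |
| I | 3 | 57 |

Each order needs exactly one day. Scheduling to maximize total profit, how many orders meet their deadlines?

Profit order: F=76 D=74 E=73 C=70 G=68 H=58 I=57 A=35 B=28
Assign: F→slot 3, D→slot 1, E skipped, C skipped, G→slot 2, H skipped, I skipped, A skipped, B skipped.
Slots: [1:D] [2:G] [3:F]
3 of 9 scheduled.

3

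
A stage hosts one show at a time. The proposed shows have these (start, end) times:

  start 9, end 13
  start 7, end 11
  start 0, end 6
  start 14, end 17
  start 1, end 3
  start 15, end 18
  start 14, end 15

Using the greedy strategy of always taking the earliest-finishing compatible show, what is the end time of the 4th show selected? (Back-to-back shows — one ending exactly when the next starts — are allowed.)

18

By end time: (1,3), (0,6), (7,11), (9,13), (14,15), (14,17), (15,18).
Pick (1,3); next start ≥ 3 → (7,11); next start ≥ 11 → (14,15); next start ≥ 15 → (15,18).
Selected: (1,3) (7,11) (14,15) (15,18)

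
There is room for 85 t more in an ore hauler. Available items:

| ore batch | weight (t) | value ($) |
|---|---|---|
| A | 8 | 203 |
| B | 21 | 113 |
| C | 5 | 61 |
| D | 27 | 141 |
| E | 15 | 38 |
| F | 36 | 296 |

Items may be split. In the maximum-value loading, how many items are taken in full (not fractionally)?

Sort by value per unit weight and fill in that order.
Ratios (sorted): A 25.38, C 12.20, F 8.22, B 5.38, D 5.22, E 2.53
take A (8 @ 203); take C (5 @ 61); take F (36 @ 296); take B (21 @ 113); take 15/27 of D → 78.33. Capacity used 85/85.
4 item(s) taken whole; one partial (take 15/27 of D).

4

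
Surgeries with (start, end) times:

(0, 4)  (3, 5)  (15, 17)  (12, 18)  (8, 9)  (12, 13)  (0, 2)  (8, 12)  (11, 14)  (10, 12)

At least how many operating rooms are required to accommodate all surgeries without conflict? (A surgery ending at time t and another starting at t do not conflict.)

starts: [0, 0, 3, 8, 8, 10, 11, 12, 12, 15]
ends:   [2, 4, 5, 9, 12, 12, 13, 14, 17, 18]
s0→1 s0→2 e2→1 s3→2 e4→1 e5→0 s8→1 s8→2 e9→1 s10→2 s11→3  — peak 3.

3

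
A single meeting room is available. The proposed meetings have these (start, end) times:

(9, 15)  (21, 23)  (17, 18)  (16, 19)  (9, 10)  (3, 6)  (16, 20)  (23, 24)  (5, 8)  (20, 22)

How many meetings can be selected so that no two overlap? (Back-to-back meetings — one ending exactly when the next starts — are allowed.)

Order by finish time; keep every interval that doesn't clash with the previous kept one.
Sorted by end: (3,6)  (5,8)  (9,10)  (9,15)  (17,18)  (16,19)  (16,20)  (20,22)  (21,23)  (23,24)
take (3,6); skip (5,8); take (9,10); take (17,18); skip (16,19); take (20,22); take (23,24).
Selected 5 meetings.

5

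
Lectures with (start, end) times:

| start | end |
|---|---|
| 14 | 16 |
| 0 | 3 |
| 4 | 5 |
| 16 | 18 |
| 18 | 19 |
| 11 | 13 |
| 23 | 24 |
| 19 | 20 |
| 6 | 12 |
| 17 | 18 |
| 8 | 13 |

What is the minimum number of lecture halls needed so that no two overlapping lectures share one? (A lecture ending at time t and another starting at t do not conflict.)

The answer is the maximum number of intervals overlapping at any instant.
Events (time:±→running): 0:+→1 3:-→0 4:+→1 5:-→0 6:+→1 8:+→2 11:+→3 … peak 3.

3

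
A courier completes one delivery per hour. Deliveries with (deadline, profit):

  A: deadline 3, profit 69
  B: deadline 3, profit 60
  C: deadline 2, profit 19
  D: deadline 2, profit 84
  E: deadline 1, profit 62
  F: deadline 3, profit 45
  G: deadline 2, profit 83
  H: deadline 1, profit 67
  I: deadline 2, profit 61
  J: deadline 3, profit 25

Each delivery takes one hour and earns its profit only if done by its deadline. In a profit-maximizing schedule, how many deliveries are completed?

3

Sort by profit descending; place each in the latest free slot ≤ its deadline.
By profit: D(d2,84), G(d2,83), A(d3,69), H(d1,67), E(d1,62), I(d2,61), B(d3,60), F(d3,45), J(d3,25), C(d2,19)
D→slot 2; G→slot 1; A→slot 3; H skipped; E skipped; I skipped; B skipped; F skipped; J skipped; C skipped.
3 of 10 scheduled.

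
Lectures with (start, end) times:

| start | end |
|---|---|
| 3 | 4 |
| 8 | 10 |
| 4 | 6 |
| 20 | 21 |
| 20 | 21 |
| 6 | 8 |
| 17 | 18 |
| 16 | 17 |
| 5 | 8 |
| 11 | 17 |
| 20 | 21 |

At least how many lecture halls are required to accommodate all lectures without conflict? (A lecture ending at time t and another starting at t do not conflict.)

The answer is the maximum number of intervals overlapping at any instant.
starts: [3, 4, 5, 6, 8, 11, 16, 17, 20, 20, 20]
ends:   [4, 6, 8, 8, 10, 17, 17, 18, 21, 21, 21]
s3→1 e4→0 s4→1 s5→2 e6→1 s6→2 e8→1 e8→0 s8→1 e10→0 s11→1 s16→2 e17→1 e17→0 s17→1 e18→0 s20→1 s20→2 s20→3  — peak 3.

3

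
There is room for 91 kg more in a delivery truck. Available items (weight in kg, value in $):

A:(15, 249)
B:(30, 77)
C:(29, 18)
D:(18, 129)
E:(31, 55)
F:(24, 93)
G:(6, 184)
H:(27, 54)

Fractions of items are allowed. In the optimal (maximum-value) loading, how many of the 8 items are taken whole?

Greedy by value/weight ratio, highest first.
Order: G (184/6=30.67) > A (249/15=16.60) > D (129/18=7.17) > F (93/24=3.88) > B (77/30=2.57) > H (54/27=2.00) > E (55/31=1.77) > C (18/29=0.62)
Fill: take G (6 @ 184) → take A (15 @ 249) → take D (18 @ 129) → take F (24 @ 93) → take 28/30 of B → 71.87; 91/91 used.
4 item(s) taken whole; one partial (take 28/30 of B).

4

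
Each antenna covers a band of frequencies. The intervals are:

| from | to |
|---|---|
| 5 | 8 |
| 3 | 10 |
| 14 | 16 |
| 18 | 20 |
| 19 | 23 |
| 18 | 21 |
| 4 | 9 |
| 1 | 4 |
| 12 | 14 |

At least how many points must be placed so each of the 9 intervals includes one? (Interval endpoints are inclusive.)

Process intervals by earliest right end; each time one isn't hit yet, stab at its right endpoint.
Sorted: [1,4] [5,8] [4,9] [3,10] [12,14] [14,16] [18,20] [18,21] [19,23]
{[1,4]} hit by 4; {[5,8],[4,9],[3,10]} hit by 8; {[12,14],[14,16]} hit by 14; {[18,20],[18,21],[19,23]} hit by 20.
Points: 4, 8, 14, 20 (4 total).

4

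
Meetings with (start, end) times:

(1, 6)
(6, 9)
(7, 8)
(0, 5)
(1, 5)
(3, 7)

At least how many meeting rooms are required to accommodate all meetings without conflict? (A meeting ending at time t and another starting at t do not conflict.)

starts: [0, 1, 1, 3, 6, 7]
ends:   [5, 5, 6, 7, 8, 9]
s0→1 s1→2 s1→3 s3→4  — peak 4.

4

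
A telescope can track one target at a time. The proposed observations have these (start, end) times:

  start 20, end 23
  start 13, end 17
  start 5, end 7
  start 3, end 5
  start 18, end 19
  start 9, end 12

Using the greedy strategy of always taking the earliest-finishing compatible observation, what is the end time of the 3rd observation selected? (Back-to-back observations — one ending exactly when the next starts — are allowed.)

12

Sort by end time and greedily take each interval whose start is ≥ the last chosen end.
Sorted by end: (3,5)  (5,7)  (9,12)  (13,17)  (18,19)  (20,23)
take (3,5); take (5,7); take (9,12); take (13,17); take (18,19); take (20,23).
Selected: (3,5) (5,7) (9,12) (13,17) (18,19) (20,23)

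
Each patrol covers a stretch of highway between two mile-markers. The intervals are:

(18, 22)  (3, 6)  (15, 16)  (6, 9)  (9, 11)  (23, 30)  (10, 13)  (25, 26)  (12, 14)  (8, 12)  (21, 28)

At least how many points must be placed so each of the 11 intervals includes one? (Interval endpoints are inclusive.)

6

Process intervals by earliest right end; each time one isn't hit yet, stab at its right endpoint.
By right end: [3,6]  [6,9]  [9,11]  [8,12]  [10,13]  [12,14]  [15,16]  [18,22]  [25,26]  [21,28]  [23,30]
[3,6] uncovered → point at 6; [9,11] uncovered → point at 11; [12,14] uncovered → point at 14; [15,16] uncovered → point at 16; [18,22] uncovered → point at 22; [25,26] uncovered → point at 26.
Points: 6, 11, 14, 16, 22, 26 (6 total).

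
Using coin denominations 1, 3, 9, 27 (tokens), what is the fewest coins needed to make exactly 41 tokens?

5

Use the largest denomination that fits, subtract, and repeat.
41 = 1×27 + 1×9 + 1×3 + 2×1
Total coins = 1 + 1 + 1 + 2 = 5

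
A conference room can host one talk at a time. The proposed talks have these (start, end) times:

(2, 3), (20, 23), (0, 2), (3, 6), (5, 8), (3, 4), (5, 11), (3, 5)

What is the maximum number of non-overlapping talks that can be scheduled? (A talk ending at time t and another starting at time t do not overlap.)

Order by finish time; keep every interval that doesn't clash with the previous kept one.
Sorted by end: (0,2)  (2,3)  (3,4)  (3,5)  (3,6)  (5,8)  (5,11)  (20,23)
take (0,2); take (2,3); take (3,4); skip (3,6); take (5,8); take (20,23).
Selected 5 talks.

5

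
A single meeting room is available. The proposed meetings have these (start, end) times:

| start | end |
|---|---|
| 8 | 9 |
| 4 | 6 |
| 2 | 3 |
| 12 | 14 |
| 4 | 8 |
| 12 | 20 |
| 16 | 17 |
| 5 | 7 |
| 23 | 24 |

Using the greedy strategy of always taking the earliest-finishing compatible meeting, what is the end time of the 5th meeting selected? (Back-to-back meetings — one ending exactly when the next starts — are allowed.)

17

Sort by end time and greedily take each interval whose start is ≥ the last chosen end.
Sorted by end: (2,3)  (4,6)  (5,7)  (4,8)  (8,9)  (12,14)  (16,17)  (12,20)  (23,24)
take (2,3); take (4,6); skip (4,8); take (8,9); take (12,14); take (16,17); take (23,24).
Selected: (2,3) (4,6) (8,9) (12,14) (16,17) (23,24)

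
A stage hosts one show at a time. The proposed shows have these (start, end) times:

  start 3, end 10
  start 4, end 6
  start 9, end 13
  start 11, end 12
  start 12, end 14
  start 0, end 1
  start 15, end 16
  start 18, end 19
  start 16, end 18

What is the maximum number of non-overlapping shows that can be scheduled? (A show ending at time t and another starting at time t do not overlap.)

By end time: (0,1), (4,6), (3,10), (11,12), (9,13), (12,14), (15,16), (16,18), (18,19).
Pick (0,1); next start ≥ 1 → (4,6); next start ≥ 6 → (11,12); next start ≥ 12 → (12,14); next start ≥ 14 → (15,16); next start ≥ 16 → (16,18); next start ≥ 18 → (18,19).
Selected 7 shows.

7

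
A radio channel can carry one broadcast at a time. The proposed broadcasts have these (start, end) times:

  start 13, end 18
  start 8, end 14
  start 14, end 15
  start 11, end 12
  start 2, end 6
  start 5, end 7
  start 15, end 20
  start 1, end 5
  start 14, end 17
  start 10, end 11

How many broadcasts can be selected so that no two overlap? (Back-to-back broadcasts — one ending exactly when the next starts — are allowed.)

Sort by end time and greedily take each interval whose start is ≥ the last chosen end.
Sorted by end: (1,5)  (2,6)  (5,7)  (10,11)  (11,12)  (8,14)  (14,15)  (14,17)  (13,18)  (15,20)
take (1,5); skip (2,6); take (5,7); take (10,11); take (11,12); skip (8,14); take (14,15); skip (14,17); take (15,20).
Selected 6 broadcasts.

6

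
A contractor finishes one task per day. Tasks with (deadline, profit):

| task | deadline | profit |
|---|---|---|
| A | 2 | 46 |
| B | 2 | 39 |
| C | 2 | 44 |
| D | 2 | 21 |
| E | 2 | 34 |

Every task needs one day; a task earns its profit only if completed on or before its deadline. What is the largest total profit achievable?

90

Take jobs in profit order; each goes to the latest open slot no later than its deadline.
Profit order: A=46 C=44 B=39 E=34 D=21
Assign: A→slot 2, C→slot 1, B skipped, E skipped, D skipped.
Slots: [1:C] [2:A]
Profit = 44 + 46 = 90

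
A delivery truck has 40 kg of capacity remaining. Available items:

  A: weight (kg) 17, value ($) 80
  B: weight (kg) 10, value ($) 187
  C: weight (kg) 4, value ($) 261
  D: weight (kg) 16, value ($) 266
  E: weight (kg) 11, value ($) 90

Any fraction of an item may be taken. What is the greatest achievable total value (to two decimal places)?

795.82

Sort by value per unit weight and fill in that order.
Ratios (sorted): C 65.25, B 18.70, D 16.62, E 8.18, A 4.71
take C (4 @ 261); take B (10 @ 187); take D (16 @ 266); take 10/11 of E → 81.82. Capacity used 40/40.
Total value = 795.82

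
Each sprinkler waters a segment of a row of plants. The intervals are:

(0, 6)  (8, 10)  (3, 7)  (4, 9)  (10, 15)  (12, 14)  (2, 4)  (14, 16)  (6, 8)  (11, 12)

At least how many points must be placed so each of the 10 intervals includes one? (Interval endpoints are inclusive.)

4

Sorted: [2,4] [0,6] [3,7] [6,8] [4,9] [8,10] [11,12] [12,14] [10,15] [14,16]
{[2,4],[0,6],[3,7]} hit by 4; {[6,8],[4,9],[8,10]} hit by 8; {[11,12],[12,14],[10,15]} hit by 12; {[14,16]} hit by 16.
Points: 4, 8, 12, 16 (4 total).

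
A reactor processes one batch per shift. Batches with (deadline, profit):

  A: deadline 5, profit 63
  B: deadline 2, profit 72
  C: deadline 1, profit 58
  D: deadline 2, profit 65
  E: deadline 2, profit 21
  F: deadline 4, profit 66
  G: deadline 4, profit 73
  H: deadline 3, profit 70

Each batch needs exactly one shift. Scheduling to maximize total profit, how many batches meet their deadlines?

5

Profit order: G=73 B=72 H=70 F=66 D=65 A=63 C=58 E=21
Assign: G→slot 4, B→slot 2, H→slot 3, F→slot 1, D skipped, A→slot 5, C skipped, E skipped.
Slots: [1:F] [2:B] [3:H] [4:G] [5:A]
5 of 8 scheduled.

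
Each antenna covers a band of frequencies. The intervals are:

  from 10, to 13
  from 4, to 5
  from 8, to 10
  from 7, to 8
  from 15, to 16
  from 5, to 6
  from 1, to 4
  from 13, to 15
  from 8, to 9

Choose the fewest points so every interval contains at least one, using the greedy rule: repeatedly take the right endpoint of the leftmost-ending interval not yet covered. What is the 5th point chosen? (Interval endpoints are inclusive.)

16

Sort by right endpoint; whenever an interval is uncovered, place a point at its right end.
Sorted: [1,4] [4,5] [5,6] [7,8] [8,9] [8,10] [10,13] [13,15] [15,16]
{[1,4],[4,5]} hit by 4; {[5,6]} hit by 6; {[7,8],[8,9],[8,10]} hit by 8; {[10,13],[13,15]} hit by 13; {[15,16]} hit by 16.
Points: 4, 6, 8, 13, 16 (5 total).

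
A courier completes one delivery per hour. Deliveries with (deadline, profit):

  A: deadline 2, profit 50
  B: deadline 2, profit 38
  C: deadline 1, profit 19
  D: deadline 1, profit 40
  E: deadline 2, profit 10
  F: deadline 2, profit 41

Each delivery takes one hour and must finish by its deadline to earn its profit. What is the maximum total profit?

91

Profit order: A=50 F=41 D=40 B=38 C=19 E=10
Assign: A→slot 2, F→slot 1, D skipped, B skipped, C skipped, E skipped.
Slots: [1:F] [2:A]
Profit = 41 + 50 = 91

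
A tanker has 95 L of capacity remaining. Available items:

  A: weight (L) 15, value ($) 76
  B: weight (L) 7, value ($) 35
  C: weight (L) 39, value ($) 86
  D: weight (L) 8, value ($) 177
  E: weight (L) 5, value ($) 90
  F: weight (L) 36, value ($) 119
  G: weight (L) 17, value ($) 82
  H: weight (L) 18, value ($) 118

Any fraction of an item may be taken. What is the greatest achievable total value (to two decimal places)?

660.64

Greedy by value/weight ratio, highest first.
Ratios (sorted): D 22.12, E 18.00, H 6.56, A 5.07, B 5.00, G 4.82, F 3.31, C 2.21
take D (8 @ 177); take E (5 @ 90); take H (18 @ 118); take A (15 @ 76); take B (7 @ 35); take G (17 @ 82); take 25/36 of F → 82.64. Capacity used 95/95.
Total value = 660.64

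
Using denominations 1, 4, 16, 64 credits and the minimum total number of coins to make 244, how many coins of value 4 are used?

Greedy: take as many of the largest coin as possible, then repeat with the remainder.
244 = 3×64 + 3×16 + 1×4
Count of 4: 1

1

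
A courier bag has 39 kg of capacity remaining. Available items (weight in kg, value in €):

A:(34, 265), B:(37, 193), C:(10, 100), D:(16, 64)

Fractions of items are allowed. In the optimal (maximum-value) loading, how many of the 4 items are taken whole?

Greedy by value/weight ratio, highest first.
Order: C (100/10=10.00) > A (265/34=7.79) > B (193/37=5.22) > D (64/16=4.00)
Fill: take C (10 @ 100) → take 29/34 of A → 226.03; 39/39 used.
1 item(s) taken whole; one partial (take 29/34 of A).

1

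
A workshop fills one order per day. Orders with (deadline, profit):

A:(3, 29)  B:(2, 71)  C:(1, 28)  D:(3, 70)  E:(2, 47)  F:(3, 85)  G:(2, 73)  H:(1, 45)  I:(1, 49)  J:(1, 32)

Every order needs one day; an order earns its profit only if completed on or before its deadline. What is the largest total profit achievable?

229

Profit order: F=85 G=73 B=71 D=70 I=49 E=47 H=45 J=32 A=29 C=28
Assign: F→slot 3, G→slot 2, B→slot 1, D skipped, I skipped, E skipped, H skipped, J skipped, A skipped, C skipped.
Slots: [1:B] [2:G] [3:F]
Profit = 71 + 73 + 85 = 229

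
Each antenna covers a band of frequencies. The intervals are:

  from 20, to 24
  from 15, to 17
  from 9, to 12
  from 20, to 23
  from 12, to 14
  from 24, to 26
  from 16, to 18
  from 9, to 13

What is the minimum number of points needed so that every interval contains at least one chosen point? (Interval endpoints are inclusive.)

By right end: [9,12]  [9,13]  [12,14]  [15,17]  [16,18]  [20,23]  [20,24]  [24,26]
[9,12] uncovered → point at 12; [15,17] uncovered → point at 17; [20,23] uncovered → point at 23; [24,26] uncovered → point at 26.
Points: 12, 17, 23, 26 (4 total).

4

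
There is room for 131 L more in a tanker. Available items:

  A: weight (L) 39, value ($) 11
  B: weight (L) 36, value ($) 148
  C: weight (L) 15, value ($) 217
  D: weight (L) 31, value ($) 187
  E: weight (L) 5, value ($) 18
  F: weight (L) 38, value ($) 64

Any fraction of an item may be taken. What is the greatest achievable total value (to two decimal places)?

635.69

Order: C (217/15=14.47) > D (187/31=6.03) > B (148/36=4.11) > E (18/5=3.60) > F (64/38=1.68) > A (11/39=0.28)
Fill: take C (15 @ 217) → take D (31 @ 187) → take B (36 @ 148) → take E (5 @ 18) → take F (38 @ 64) → take 6/39 of A → 1.69; 131/131 used.
Total value = 635.69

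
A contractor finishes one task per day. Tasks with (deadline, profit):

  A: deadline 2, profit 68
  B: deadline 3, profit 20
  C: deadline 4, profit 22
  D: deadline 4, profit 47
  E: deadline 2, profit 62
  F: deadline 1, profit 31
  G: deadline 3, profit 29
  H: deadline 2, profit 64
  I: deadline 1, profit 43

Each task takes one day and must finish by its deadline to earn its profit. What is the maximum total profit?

208

Take jobs in profit order; each goes to the latest open slot no later than its deadline.
Profit order: A=68 H=64 E=62 D=47 I=43 F=31 G=29 C=22 B=20
Assign: A→slot 2, H→slot 1, E skipped, D→slot 4, I skipped, F skipped, G→slot 3, C skipped, B skipped.
Slots: [1:H] [2:A] [3:G] [4:D]
Profit = 64 + 68 + 29 + 47 = 208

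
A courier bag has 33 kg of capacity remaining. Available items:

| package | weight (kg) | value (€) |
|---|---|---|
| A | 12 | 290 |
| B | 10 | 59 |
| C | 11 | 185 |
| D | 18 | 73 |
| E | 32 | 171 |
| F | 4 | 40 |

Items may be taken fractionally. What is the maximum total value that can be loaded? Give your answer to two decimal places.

550.40

Ratios (sorted): A 24.17, C 16.82, F 10.00, B 5.90, E 5.34, D 4.06
take A (12 @ 290); take C (11 @ 185); take F (4 @ 40); take 6/10 of B → 35.40. Capacity used 33/33.
Total value = 550.40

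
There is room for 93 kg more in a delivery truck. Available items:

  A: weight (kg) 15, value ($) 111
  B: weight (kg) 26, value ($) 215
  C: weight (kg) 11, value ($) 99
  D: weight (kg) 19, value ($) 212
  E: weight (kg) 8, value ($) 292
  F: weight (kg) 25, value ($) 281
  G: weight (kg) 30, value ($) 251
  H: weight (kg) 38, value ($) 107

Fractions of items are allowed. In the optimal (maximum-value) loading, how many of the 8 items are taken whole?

Order: E (292/8=36.50) > F (281/25=11.24) > D (212/19=11.16) > C (99/11=9.00) > G (251/30=8.37) > B (215/26=8.27) > A (111/15=7.40) > H (107/38=2.82)
Fill: take E (8 @ 292) → take F (25 @ 281) → take D (19 @ 212) → take C (11 @ 99) → take G (30 @ 251); 93/93 used.
5 item(s) taken whole.

5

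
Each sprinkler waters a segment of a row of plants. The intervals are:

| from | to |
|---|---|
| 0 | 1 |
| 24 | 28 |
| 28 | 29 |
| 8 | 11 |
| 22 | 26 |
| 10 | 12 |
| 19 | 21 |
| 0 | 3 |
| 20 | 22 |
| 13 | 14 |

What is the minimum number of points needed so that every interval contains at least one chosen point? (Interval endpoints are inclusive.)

6

Sorted: [0,1] [0,3] [8,11] [10,12] [13,14] [19,21] [20,22] [22,26] [24,28] [28,29]
{[0,1],[0,3]} hit by 1; {[8,11],[10,12]} hit by 11; {[13,14]} hit by 14; {[19,21],[20,22]} hit by 21; {[22,26],[24,28]} hit by 26; {[28,29]} hit by 29.
Points: 1, 11, 14, 21, 26, 29 (6 total).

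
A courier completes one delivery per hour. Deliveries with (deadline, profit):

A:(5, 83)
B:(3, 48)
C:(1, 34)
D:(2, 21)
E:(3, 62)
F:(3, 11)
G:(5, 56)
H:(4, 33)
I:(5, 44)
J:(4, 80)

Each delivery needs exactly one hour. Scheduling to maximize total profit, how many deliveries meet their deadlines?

5

Take jobs in profit order; each goes to the latest open slot no later than its deadline.
By profit: A(d5,83), J(d4,80), E(d3,62), G(d5,56), B(d3,48), I(d5,44), C(d1,34), H(d4,33), D(d2,21), F(d3,11)
A→slot 5; J→slot 4; E→slot 3; G→slot 2; B→slot 1; I skipped; C skipped; H skipped; D skipped; F skipped.
5 of 10 scheduled.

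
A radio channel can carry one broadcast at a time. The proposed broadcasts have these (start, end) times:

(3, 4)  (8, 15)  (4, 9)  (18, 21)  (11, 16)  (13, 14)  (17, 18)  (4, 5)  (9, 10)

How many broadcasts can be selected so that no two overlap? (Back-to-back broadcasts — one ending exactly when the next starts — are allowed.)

6

Greedy by earliest finish: after sorting by end time, pick each interval compatible with the last pick.
By end time: (3,4), (4,5), (4,9), (9,10), (13,14), (8,15), (11,16), (17,18), (18,21).
Pick (3,4); next start ≥ 4 → (4,5); next start ≥ 5 → (9,10); next start ≥ 10 → (13,14); next start ≥ 14 → (17,18); next start ≥ 18 → (18,21).
Selected 6 broadcasts.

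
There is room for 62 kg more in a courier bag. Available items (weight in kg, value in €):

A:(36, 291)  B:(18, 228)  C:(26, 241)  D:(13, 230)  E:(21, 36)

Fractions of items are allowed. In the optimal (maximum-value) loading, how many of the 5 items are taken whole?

3

Order: D (230/13=17.69) > B (228/18=12.67) > C (241/26=9.27) > A (291/36=8.08) > E (36/21=1.71)
Fill: take D (13 @ 230) → take B (18 @ 228) → take C (26 @ 241) → take 5/36 of A → 40.42; 62/62 used.
3 item(s) taken whole; one partial (take 5/36 of A).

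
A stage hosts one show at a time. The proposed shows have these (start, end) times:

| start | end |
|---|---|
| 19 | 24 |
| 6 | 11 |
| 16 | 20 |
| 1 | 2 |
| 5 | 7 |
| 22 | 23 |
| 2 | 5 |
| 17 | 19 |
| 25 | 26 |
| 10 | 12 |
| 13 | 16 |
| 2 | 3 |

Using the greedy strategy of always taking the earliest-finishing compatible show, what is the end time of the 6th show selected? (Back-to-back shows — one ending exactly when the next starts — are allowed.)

19

Greedy by earliest finish: after sorting by end time, pick each interval compatible with the last pick.
By end time: (1,2), (2,3), (2,5), (5,7), (6,11), (10,12), (13,16), (17,19), (16,20), (22,23), (19,24), (25,26).
Pick (1,2); next start ≥ 2 → (2,3); next start ≥ 3 → (5,7); next start ≥ 7 → (10,12); next start ≥ 12 → (13,16); next start ≥ 16 → (17,19); next start ≥ 19 → (22,23); next start ≥ 23 → (25,26).
Selected: (1,2) (2,3) (5,7) (10,12) (13,16) (17,19) (22,23) (25,26)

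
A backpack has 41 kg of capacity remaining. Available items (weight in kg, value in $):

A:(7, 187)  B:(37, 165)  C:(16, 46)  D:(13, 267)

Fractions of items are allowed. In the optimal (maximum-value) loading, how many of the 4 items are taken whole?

Greedy by value/weight ratio, highest first.
Ratios (sorted): A 26.71, D 20.54, B 4.46, C 2.88
take A (7 @ 187); take D (13 @ 267); take 21/37 of B → 93.65. Capacity used 41/41.
2 item(s) taken whole; one partial (take 21/37 of B).

2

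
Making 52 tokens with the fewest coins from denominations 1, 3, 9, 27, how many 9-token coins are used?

Use the largest denomination that fits, subtract, and repeat.
52 − 1×27→25 − 2×9→7 − 2×3→1 − 1×1→0
Count of 9: 2

2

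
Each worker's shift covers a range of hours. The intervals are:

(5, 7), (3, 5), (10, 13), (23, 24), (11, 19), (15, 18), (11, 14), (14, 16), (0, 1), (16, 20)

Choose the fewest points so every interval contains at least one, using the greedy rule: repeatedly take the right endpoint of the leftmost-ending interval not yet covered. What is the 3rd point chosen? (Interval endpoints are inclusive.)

Process intervals by earliest right end; each time one isn't hit yet, stab at its right endpoint.
By right end: [0,1]  [3,5]  [5,7]  [10,13]  [11,14]  [14,16]  [15,18]  [11,19]  [16,20]  [23,24]
[0,1] uncovered → point at 1; [3,5] uncovered → point at 5; [10,13] uncovered → point at 13; [14,16] uncovered → point at 16; [23,24] uncovered → point at 24.
Points: 1, 5, 13, 16, 24 (5 total).

13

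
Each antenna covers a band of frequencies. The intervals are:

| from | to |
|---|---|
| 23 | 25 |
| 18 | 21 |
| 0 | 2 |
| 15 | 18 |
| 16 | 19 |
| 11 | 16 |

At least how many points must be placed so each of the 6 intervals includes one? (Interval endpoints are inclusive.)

4

Process intervals by earliest right end; each time one isn't hit yet, stab at its right endpoint.
Sorted: [0,2] [11,16] [15,18] [16,19] [18,21] [23,25]
{[0,2]} hit by 2; {[11,16],[15,18],[16,19]} hit by 16; {[18,21]} hit by 21; {[23,25]} hit by 25.
Points: 2, 16, 21, 25 (4 total).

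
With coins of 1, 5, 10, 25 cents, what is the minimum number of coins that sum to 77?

5

77 = 3×25 + 2×1
Total coins = 3 + 2 = 5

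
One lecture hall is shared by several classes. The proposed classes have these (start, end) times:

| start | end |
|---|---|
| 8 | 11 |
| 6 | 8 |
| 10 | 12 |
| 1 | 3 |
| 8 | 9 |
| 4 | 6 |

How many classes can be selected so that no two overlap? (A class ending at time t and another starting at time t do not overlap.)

Sorted by end: (1,3)  (4,6)  (6,8)  (8,9)  (8,11)  (10,12)
take (1,3); take (4,6); take (6,8); take (8,9); take (10,12).
Selected 5 classes.

5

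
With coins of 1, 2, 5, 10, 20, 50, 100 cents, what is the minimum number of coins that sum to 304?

5

304 = 3×100 + 2×2
Total coins = 3 + 2 = 5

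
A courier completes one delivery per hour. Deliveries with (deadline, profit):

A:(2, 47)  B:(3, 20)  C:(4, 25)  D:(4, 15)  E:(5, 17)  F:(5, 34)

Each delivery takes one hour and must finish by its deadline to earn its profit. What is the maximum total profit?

Profit order: A=47 F=34 C=25 B=20 E=17 D=15
Assign: A→slot 2, F→slot 5, C→slot 4, B→slot 3, E→slot 1, D skipped.
Slots: [1:E] [2:A] [3:B] [4:C] [5:F]
Profit = 17 + 47 + 20 + 25 + 34 = 143

143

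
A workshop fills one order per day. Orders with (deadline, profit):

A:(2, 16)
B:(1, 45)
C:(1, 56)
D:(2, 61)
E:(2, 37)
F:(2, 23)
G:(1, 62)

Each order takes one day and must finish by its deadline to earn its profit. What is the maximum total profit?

Take jobs in profit order; each goes to the latest open slot no later than its deadline.
Profit order: G=62 D=61 C=56 B=45 E=37 F=23 A=16
Assign: G→slot 1, D→slot 2, C skipped, B skipped, E skipped, F skipped, A skipped.
Slots: [1:G] [2:D]
Profit = 62 + 61 = 123

123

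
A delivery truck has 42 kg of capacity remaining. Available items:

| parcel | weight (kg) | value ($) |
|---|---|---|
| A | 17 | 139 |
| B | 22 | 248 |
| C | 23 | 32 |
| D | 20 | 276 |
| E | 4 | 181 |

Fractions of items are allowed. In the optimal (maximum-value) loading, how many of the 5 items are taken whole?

2

Greedy by value/weight ratio, highest first.
Order: E (181/4=45.25) > D (276/20=13.80) > B (248/22=11.27) > A (139/17=8.18) > C (32/23=1.39)
Fill: take E (4 @ 181) → take D (20 @ 276) → take 18/22 of B → 202.91; 42/42 used.
2 item(s) taken whole; one partial (take 18/22 of B).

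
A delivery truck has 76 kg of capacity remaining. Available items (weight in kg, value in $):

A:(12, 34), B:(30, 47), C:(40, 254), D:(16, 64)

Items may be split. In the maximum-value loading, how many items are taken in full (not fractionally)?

Greedy by value/weight ratio, highest first.
Order: C (254/40=6.35) > D (64/16=4.00) > A (34/12=2.83) > B (47/30=1.57)
Fill: take C (40 @ 254) → take D (16 @ 64) → take A (12 @ 34) → take 8/30 of B → 12.53; 76/76 used.
3 item(s) taken whole; one partial (take 8/30 of B).

3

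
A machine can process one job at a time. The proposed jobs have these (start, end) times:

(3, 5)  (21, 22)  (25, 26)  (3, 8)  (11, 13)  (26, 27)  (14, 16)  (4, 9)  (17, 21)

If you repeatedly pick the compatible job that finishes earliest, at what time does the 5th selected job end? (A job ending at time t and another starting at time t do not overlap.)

22

Sorted by end: (3,5)  (3,8)  (4,9)  (11,13)  (14,16)  (17,21)  (21,22)  (25,26)  (26,27)
take (3,5); take (11,13); take (14,16); take (17,21); take (21,22); take (25,26); take (26,27).
Selected: (3,5) (11,13) (14,16) (17,21) (21,22) (25,26) (26,27)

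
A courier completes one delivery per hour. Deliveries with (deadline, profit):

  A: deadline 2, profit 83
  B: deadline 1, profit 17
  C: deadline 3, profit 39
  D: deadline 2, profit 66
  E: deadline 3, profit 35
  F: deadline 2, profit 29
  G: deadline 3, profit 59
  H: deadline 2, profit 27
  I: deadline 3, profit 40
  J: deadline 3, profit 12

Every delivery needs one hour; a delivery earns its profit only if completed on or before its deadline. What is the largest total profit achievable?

By profit: A(d2,83), D(d2,66), G(d3,59), I(d3,40), C(d3,39), E(d3,35), F(d2,29), H(d2,27), B(d1,17), J(d3,12)
A→slot 2; D→slot 1; G→slot 3; I skipped; C skipped; E skipped; F skipped; H skipped; B skipped; J skipped.
Profit = 66 + 83 + 59 = 208

208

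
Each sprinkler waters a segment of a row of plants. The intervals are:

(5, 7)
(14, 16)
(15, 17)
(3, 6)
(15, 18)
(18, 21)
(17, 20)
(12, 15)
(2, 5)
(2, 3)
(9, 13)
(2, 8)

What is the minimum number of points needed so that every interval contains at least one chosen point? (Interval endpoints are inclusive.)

Sort by right endpoint; whenever an interval is uncovered, place a point at its right end.
By right end: [2,3]  [2,5]  [3,6]  [5,7]  [2,8]  [9,13]  [12,15]  [14,16]  [15,17]  [15,18]  [17,20]  [18,21]
[2,3] uncovered → point at 3; [5,7] uncovered → point at 7; [9,13] uncovered → point at 13; [14,16] uncovered → point at 16; [17,20] uncovered → point at 20.
Points: 3, 7, 13, 16, 20 (5 total).

5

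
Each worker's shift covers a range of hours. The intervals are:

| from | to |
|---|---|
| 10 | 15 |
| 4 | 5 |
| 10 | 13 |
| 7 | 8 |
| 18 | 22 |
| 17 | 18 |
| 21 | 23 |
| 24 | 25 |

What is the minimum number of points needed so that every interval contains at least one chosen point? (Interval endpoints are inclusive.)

6

By right end: [4,5]  [7,8]  [10,13]  [10,15]  [17,18]  [18,22]  [21,23]  [24,25]
[4,5] uncovered → point at 5; [7,8] uncovered → point at 8; [10,13] uncovered → point at 13; [17,18] uncovered → point at 18; [21,23] uncovered → point at 23; [24,25] uncovered → point at 25.
Points: 5, 8, 13, 18, 23, 25 (6 total).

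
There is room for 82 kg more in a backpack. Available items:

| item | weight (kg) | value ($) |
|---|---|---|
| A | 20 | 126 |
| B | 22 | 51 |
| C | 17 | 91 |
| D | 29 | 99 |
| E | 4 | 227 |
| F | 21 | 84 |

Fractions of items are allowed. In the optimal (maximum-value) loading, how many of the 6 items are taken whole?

Ratios (sorted): E 56.75, A 6.30, C 5.35, F 4.00, D 3.41, B 2.32
take E (4 @ 227); take A (20 @ 126); take C (17 @ 91); take F (21 @ 84); take 20/29 of D → 68.28. Capacity used 82/82.
4 item(s) taken whole; one partial (take 20/29 of D).

4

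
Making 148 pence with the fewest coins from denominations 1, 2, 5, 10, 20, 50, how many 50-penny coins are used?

2

148 = 2×50 + 2×20 + 1×5 + 1×2 + 1×1
Count of 50: 2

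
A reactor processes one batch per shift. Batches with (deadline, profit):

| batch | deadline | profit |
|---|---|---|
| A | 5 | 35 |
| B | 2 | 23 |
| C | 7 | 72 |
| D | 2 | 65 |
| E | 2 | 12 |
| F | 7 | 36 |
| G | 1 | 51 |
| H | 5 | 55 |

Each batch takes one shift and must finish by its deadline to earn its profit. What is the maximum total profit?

314

Take jobs in profit order; each goes to the latest open slot no later than its deadline.
Profit order: C=72 D=65 H=55 G=51 F=36 A=35 B=23 E=12
Assign: C→slot 7, D→slot 2, H→slot 5, G→slot 1, F→slot 6, A→slot 4, B skipped, E skipped.
Slots: [1:G] [2:D] [4:A] [5:H] [6:F] [7:C]
Profit = 51 + 65 + 35 + 55 + 36 + 72 = 314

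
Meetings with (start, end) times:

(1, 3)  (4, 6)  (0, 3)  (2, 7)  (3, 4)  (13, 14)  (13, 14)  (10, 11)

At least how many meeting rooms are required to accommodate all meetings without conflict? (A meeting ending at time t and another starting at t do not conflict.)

Count concurrent intervals with a sweep; the peak is the room count.
Events (time:±→running): 0:+→1 1:+→2 2:+→3 … peak 3.

3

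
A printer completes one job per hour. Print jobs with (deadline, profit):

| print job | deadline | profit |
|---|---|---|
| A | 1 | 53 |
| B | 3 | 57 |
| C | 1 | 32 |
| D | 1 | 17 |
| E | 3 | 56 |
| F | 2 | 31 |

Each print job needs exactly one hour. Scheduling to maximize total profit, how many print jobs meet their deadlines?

By profit: B(d3,57), E(d3,56), A(d1,53), C(d1,32), F(d2,31), D(d1,17)
B→slot 3; E→slot 2; A→slot 1; C skipped; F skipped; D skipped.
3 of 6 scheduled.

3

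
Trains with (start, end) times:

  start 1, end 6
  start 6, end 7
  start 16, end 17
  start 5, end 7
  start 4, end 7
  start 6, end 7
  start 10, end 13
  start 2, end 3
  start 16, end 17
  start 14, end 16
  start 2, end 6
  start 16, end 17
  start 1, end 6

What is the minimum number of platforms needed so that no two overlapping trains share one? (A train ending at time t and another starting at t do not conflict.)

Count concurrent intervals with a sweep; the peak is the room count.
Events (time:±→running): 1:+→1 1:+→2 2:+→3 2:+→4 3:-→3 4:+→4 5:+→5 … peak 5.

5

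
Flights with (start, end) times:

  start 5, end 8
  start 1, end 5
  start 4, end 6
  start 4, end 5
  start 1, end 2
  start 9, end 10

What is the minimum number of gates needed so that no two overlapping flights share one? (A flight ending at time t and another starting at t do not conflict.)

The answer is the maximum number of intervals overlapping at any instant.
Events (time:±→running): 1:+→1 1:+→2 2:-→1 4:+→2 4:+→3 … peak 3.

3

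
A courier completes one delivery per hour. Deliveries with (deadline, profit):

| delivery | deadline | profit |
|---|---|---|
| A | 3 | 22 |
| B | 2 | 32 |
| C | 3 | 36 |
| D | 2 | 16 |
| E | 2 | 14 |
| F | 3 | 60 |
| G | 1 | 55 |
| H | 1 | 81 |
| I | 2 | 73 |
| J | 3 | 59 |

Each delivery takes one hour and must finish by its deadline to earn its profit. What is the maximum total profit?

214

Take jobs in profit order; each goes to the latest open slot no later than its deadline.
By profit: H(d1,81), I(d2,73), F(d3,60), J(d3,59), G(d1,55), C(d3,36), B(d2,32), A(d3,22), D(d2,16), E(d2,14)
H→slot 1; I→slot 2; F→slot 3; J skipped; G skipped; C skipped; B skipped; A skipped; D skipped; E skipped.
Profit = 81 + 73 + 60 = 214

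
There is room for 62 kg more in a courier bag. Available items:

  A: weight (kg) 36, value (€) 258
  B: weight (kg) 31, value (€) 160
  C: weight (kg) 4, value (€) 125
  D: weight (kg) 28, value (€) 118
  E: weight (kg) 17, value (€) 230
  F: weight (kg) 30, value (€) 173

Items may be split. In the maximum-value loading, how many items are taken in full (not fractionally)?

3

Greedy by value/weight ratio, highest first.
Ratios (sorted): C 31.25, E 13.53, A 7.17, F 5.77, B 5.16, D 4.21
take C (4 @ 125); take E (17 @ 230); take A (36 @ 258); take 5/30 of F → 28.83. Capacity used 62/62.
3 item(s) taken whole; one partial (take 5/30 of F).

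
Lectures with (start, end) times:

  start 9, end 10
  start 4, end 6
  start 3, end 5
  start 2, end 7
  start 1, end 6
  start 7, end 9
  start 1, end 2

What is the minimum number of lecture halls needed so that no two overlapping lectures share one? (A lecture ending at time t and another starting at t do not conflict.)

4

The answer is the maximum number of intervals overlapping at any instant.
starts: [1, 1, 2, 3, 4, 7, 9]
ends:   [2, 5, 6, 6, 7, 9, 10]
s1→1 s1→2 e2→1 s2→2 s3→3 s4→4  — peak 4.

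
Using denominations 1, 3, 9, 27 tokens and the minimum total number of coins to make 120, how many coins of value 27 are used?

Greedy: take as many of the largest coin as possible, then repeat with the remainder.
120 − 4×27→12 − 1×9→3 − 1×3→0
Count of 27: 4

4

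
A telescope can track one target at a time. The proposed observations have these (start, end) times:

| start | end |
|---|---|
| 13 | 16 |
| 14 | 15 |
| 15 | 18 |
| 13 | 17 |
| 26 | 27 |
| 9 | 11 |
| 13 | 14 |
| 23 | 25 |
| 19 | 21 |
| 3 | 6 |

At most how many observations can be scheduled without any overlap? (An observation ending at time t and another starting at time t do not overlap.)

8

Greedy by earliest finish: after sorting by end time, pick each interval compatible with the last pick.
By end time: (3,6), (9,11), (13,14), (14,15), (13,16), (13,17), (15,18), (19,21), (23,25), (26,27).
Pick (3,6); next start ≥ 6 → (9,11); next start ≥ 11 → (13,14); next start ≥ 14 → (14,15); next start ≥ 15 → (15,18); next start ≥ 18 → (19,21); next start ≥ 21 → (23,25); next start ≥ 25 → (26,27).
Selected 8 observations.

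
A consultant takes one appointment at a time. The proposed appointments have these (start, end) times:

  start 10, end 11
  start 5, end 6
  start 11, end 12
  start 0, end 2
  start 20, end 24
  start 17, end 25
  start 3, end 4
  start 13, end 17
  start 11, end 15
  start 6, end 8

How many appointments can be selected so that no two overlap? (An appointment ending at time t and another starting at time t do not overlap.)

8

By end time: (0,2), (3,4), (5,6), (6,8), (10,11), (11,12), (11,15), (13,17), (20,24), (17,25).
Pick (0,2); next start ≥ 2 → (3,4); next start ≥ 4 → (5,6); next start ≥ 6 → (6,8); next start ≥ 8 → (10,11); next start ≥ 11 → (11,12); next start ≥ 12 → (13,17); next start ≥ 17 → (20,24).
Selected 8 appointments.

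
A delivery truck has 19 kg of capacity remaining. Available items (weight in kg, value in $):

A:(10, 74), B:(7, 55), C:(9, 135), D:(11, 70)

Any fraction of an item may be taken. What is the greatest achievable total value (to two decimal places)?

212.20

Order: C (135/9=15.00) > B (55/7=7.86) > A (74/10=7.40) > D (70/11=6.36)
Fill: take C (9 @ 135) → take B (7 @ 55) → take 3/10 of A → 22.20; 19/19 used.
Total value = 212.20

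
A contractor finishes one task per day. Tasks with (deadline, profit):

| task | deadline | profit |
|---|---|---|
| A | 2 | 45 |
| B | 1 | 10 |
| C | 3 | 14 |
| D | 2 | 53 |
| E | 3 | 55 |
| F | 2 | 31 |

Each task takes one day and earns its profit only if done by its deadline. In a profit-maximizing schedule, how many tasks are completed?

Take jobs in profit order; each goes to the latest open slot no later than its deadline.
Profit order: E=55 D=53 A=45 F=31 C=14 B=10
Assign: E→slot 3, D→slot 2, A→slot 1, F skipped, C skipped, B skipped.
Slots: [1:A] [2:D] [3:E]
3 of 6 scheduled.

3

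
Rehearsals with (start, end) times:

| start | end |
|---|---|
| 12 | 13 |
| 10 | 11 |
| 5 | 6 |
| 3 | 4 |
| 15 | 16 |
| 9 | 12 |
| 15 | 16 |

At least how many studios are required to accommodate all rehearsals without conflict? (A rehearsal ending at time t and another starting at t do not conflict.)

The answer is the maximum number of intervals overlapping at any instant.
starts: [3, 5, 9, 10, 12, 15, 15]
ends:   [4, 6, 11, 12, 13, 16, 16]
s3→1 e4→0 s5→1 e6→0 s9→1 s10→2  — peak 2.

2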